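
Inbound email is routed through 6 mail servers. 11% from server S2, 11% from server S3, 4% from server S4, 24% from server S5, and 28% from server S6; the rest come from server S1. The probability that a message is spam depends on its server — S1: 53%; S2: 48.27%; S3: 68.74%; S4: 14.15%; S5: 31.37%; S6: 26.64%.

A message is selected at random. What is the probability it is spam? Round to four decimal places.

P(S) ≈ 0.4009

P(S1) = 1 − (0.11 + 0.11 + 0.04 + 0.24 + 0.28) = 0.22.
P(S) = P(S|S1)·P(S1) + P(S|S2)·P(S2) + P(S|S3)·P(S3) + P(S|S4)·P(S4) + P(S|S5)·P(S5) + P(S|S6)·P(S6)
      = 0.53·0.22 + 0.4827·0.11 + 0.6874·0.11 + 0.1415·0.04 + 0.3137·0.24 + 0.2664·0.28
      = 0.1166 + 0.053097 + 0.075614 + 0.00566 + 0.075288 + 0.074592 = 0.400851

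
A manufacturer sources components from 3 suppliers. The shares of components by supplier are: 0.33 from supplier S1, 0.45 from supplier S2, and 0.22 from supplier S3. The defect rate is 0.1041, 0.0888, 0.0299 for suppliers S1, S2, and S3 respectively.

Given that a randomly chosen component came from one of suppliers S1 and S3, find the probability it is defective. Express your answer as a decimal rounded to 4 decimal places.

P(D|S) ≈ 0.0744

Let S = {S1, S3}.
P(S) = 0.33 + 0.22 = 0.55.
P(D ∩ S) = 0.1041·0.33 + 0.0299·0.22 = 0.034353 + 0.006578 = 0.040931.
P(D | S) = 0.040931 / 0.55 = 0.074420…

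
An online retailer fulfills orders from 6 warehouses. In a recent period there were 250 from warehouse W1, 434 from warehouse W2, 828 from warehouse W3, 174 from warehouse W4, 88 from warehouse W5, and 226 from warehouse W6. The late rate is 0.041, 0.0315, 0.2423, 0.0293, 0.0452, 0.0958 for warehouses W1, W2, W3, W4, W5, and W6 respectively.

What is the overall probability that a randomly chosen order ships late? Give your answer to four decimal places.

Total: 250 + 434 + 828 + 174 + 88 + 226 = 2000.
P(W1) = 250/2000 = 0.125. P(W2) = 434/2000 = 0.217. P(W3) = 828/2000 = 0.414. P(W4) = 174/2000 = 0.087. P(W5) = 88/2000 = 0.044. P(W6) = 226/2000 = 0.113.
Summing over the partition,
P(L) = P(L|W1)·P(W1) + P(L|W2)·P(W2) + P(L|W3)·P(W3) + P(L|W4)·P(W4) + P(L|W5)·P(W5) + P(L|W6)·P(W6)
      = 0.041·0.125 + 0.0315·0.217 + 0.2423·0.414 + 0.0293·0.087 + 0.0452·0.044 + 0.0958·0.113
      = 0.005125 + 0.0068355 + 0.1003122 + 0.0025491 + 0.0019888 + 0.0108254 = 0.127636

P(L) ≈ 0.1276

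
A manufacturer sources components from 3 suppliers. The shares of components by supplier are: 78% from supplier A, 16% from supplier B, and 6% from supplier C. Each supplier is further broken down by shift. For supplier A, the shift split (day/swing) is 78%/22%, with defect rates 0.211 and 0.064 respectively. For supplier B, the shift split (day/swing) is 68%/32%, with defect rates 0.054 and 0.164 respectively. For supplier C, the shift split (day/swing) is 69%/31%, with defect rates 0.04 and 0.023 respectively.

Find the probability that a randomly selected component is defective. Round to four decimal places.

0.1557

P(D|A) = 0.78·0.211 + 0.22·0.064 = 0.16458 + 0.01408 = 0.17866
P(D|B) = 0.68·0.054 + 0.32·0.164 = 0.03672 + 0.05248 = 0.0892
P(D|C) = 0.69·0.04 + 0.31·0.023 = 0.0276 + 0.00713 = 0.03473
Then overall,
P(D) = 0.78·0.17866 + 0.16·0.0892 + 0.06·0.03473
      = 0.1393548 + 0.014272 + 0.0020838 = 0.1557106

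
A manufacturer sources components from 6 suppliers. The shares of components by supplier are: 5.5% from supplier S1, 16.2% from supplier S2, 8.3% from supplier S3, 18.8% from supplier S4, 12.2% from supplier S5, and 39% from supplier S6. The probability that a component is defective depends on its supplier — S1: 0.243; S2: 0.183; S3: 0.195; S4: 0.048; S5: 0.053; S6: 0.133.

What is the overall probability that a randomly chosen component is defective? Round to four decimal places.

Using total probability over the partition,
P(D) = P(D|S1)·P(S1) + P(D|S2)·P(S2) + P(D|S3)·P(S3) + P(D|S4)·P(S4) + P(D|S5)·P(S5) + P(D|S6)·P(S6)
      = 0.243·0.055 + 0.183·0.162 + 0.195·0.083 + 0.048·0.188 + 0.053·0.122 + 0.133·0.39
      = 0.013365 + 0.029646 + 0.016185 + 0.009024 + 0.006466 + 0.05187 = 0.126556

0.1266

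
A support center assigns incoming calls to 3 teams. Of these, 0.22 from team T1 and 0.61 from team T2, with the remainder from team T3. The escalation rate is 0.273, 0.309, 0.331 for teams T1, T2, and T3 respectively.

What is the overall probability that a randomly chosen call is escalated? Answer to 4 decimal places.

P(T3) = 1 − (0.22 + 0.61) = 0.17.
By the law of total probability,
P(E) = P(E|T1)·P(T1) + P(E|T2)·P(T2) + P(E|T3)·P(T3)
      = 0.273·0.22 + 0.309·0.61 + 0.331·0.17
      = 0.06006 + 0.18849 + 0.05627 = 0.30482

0.3048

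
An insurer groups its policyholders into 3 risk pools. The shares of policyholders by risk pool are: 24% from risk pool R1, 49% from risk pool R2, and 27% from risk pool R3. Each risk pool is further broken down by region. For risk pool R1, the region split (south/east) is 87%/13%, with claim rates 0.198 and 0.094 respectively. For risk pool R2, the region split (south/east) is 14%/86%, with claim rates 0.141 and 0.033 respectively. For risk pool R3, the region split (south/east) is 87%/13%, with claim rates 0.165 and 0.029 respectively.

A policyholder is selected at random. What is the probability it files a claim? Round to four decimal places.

0.1076

P(C|R1) = 0.87·0.198 + 0.13·0.094 = 0.17226 + 0.01222 = 0.18448
P(C|R2) = 0.14·0.141 + 0.86·0.033 = 0.01974 + 0.02838 = 0.04812
P(C|R3) = 0.87·0.165 + 0.13·0.029 = 0.14355 + 0.00377 = 0.14732
By total probability over the outer partition,
P(C) = 0.24·0.18448 + 0.49·0.04812 + 0.27·0.14732
      = 0.0442752 + 0.0235788 + 0.0397764 = 0.1076304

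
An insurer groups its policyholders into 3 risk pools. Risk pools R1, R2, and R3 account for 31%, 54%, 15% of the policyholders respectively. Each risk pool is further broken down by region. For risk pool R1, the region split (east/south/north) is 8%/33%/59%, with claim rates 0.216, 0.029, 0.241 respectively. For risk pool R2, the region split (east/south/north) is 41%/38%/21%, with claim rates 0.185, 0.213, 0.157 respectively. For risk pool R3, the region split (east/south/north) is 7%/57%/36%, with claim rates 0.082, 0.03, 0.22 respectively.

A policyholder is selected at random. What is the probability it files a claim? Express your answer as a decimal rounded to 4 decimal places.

P(C|R1) = 0.08·0.216 + 0.33·0.029 + 0.59·0.241 = 0.01728 + 0.00957 + 0.14219 = 0.16904
P(C|R2) = 0.41·0.185 + 0.38·0.213 + 0.21·0.157 = 0.07585 + 0.08094 + 0.03297 = 0.18976
P(C|R3) = 0.07·0.082 + 0.57·0.03 + 0.36·0.22 = 0.00574 + 0.0171 + 0.0792 = 0.10204
By total probability over the outer partition,
P(C) = 0.31·0.16904 + 0.54·0.18976 + 0.15·0.10204
      = 0.0524024 + 0.1024704 + 0.015306 = 0.1701788

P(C) ≈ 0.1702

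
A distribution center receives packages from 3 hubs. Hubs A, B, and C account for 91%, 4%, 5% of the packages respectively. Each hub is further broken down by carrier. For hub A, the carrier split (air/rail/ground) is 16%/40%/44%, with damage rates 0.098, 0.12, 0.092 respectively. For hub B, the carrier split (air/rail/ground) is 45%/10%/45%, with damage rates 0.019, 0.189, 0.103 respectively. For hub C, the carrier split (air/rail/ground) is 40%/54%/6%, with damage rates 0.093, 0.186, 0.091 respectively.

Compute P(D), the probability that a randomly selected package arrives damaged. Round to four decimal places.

P(D|A) = 0.16·0.098 + 0.4·0.12 + 0.44·0.092 = 0.01568 + 0.048 + 0.04048 = 0.10416
P(D|B) = 0.45·0.019 + 0.1·0.189 + 0.45·0.103 = 0.00855 + 0.0189 + 0.04635 = 0.0738
P(D|C) = 0.4·0.093 + 0.54·0.186 + 0.06·0.091 = 0.0372 + 0.10044 + 0.00546 = 0.1431
By total probability over the outer partition,
P(D) = 0.91·0.10416 + 0.04·0.0738 + 0.05·0.1431
      = 0.0947856 + 0.002952 + 0.007155 = 0.1048926

0.1049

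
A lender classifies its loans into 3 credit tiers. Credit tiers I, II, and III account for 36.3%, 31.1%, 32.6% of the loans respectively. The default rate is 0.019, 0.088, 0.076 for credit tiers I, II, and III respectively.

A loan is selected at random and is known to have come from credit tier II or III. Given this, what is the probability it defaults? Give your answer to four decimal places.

Let S = {II, III}.
P(S) = 0.311 + 0.326 = 0.637.
P(D ∩ S) = 0.088·0.311 + 0.076·0.326 = 0.027368 + 0.024776 = 0.052144.
P(D | S) = 0.052144 / 0.637 = 0.081859…

0.0819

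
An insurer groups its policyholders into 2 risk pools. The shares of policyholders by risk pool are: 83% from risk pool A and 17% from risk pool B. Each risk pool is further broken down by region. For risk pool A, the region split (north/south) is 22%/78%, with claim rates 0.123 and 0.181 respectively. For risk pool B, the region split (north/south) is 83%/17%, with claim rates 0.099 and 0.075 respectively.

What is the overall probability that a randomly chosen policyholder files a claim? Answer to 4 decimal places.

P(C|A) = 0.22·0.123 + 0.78·0.181 = 0.02706 + 0.14118 = 0.16824
P(C|B) = 0.83·0.099 + 0.17·0.075 = 0.08217 + 0.01275 = 0.09492
Then overall,
P(C) = 0.83·0.16824 + 0.17·0.09492
      = 0.1396392 + 0.0161364 = 0.1557756

P(C) ≈ 0.1558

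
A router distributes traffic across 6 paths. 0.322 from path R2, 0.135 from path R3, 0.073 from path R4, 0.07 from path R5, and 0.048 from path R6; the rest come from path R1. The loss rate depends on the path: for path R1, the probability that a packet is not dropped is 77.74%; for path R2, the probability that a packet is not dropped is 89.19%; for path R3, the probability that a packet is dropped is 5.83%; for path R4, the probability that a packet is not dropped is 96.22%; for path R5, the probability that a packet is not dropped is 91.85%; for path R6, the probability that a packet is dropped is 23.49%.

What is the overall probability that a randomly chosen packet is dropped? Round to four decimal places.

P(R1) = 1 − (0.322 + 0.135 + 0.073 + 0.07 + 0.048) = 0.352.
P(L|R1) = 1 − 0.7774 = 0.2226.
P(L|R2) = 1 − 0.8919 = 0.1081.
P(L|R4) = 1 − 0.9622 = 0.0378.
P(L|R5) = 1 − 0.9185 = 0.0815.
By the law of total probability,
P(L) = P(L|R1)·P(R1) + P(L|R2)·P(R2) + P(L|R3)·P(R3) + P(L|R4)·P(R4) + P(L|R5)·P(R5) + P(L|R6)·P(R6)
      = 0.2226·0.352 + 0.1081·0.322 + 0.0583·0.135 + 0.0378·0.073 + 0.0815·0.07 + 0.2349·0.048
      = 0.0783552 + 0.0348082 + 0.0078705 + 0.0027594 + 0.005705 + 0.0112752 = 0.1407735

P(L) ≈ 0.1408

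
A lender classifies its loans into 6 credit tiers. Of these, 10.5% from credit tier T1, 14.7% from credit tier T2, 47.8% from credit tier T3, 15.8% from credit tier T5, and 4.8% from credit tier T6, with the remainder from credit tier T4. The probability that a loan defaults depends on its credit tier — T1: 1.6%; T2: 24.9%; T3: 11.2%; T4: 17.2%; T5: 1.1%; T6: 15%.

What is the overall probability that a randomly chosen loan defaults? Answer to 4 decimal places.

P(T4) = 1 − (0.105 + 0.147 + 0.478 + 0.158 + 0.048) = 0.064.
By the law of total probability,
P(D) = P(D|T1)·P(T1) + P(D|T2)·P(T2) + P(D|T3)·P(T3) + P(D|T4)·P(T4) + P(D|T5)·P(T5) + P(D|T6)·P(T6)
      = 0.016·0.105 + 0.249·0.147 + 0.112·0.478 + 0.172·0.064 + 0.011·0.158 + 0.15·0.048
      = 0.00168 + 0.036603 + 0.053536 + 0.011008 + 0.001738 + 0.0072 = 0.111765

0.1118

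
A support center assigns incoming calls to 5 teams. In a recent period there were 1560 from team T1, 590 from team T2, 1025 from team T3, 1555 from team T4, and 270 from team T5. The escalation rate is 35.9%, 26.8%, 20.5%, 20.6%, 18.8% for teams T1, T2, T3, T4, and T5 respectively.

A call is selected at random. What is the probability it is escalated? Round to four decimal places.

0.2599

Total: 1560 + 590 + 1025 + 1555 + 270 = 5000.
P(T1) = 1560/5000 = 0.312. P(T2) = 590/5000 = 0.118. P(T3) = 1025/5000 = 0.205. P(T4) = 1555/5000 = 0.311. P(T5) = 270/5000 = 0.054.
P(E) = P(E|T1)·P(T1) + P(E|T2)·P(T2) + P(E|T3)·P(T3) + P(E|T4)·P(T4) + P(E|T5)·P(T5)
      = 0.359·0.312 + 0.268·0.118 + 0.205·0.205 + 0.206·0.311 + 0.188·0.054
      = 0.112008 + 0.031624 + 0.042025 + 0.064066 + 0.010152 = 0.259875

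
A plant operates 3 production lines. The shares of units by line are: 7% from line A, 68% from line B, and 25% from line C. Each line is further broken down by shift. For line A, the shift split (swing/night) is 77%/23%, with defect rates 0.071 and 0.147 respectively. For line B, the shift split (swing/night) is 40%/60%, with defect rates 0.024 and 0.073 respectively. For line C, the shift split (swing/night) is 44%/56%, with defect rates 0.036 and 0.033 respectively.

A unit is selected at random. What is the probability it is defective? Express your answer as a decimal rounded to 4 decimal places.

0.0511

P(D|A) = 0.77·0.071 + 0.23·0.147 = 0.05467 + 0.03381 = 0.08848
P(D|B) = 0.4·0.024 + 0.6·0.073 = 0.0096 + 0.0438 = 0.0534
P(D|C) = 0.44·0.036 + 0.56·0.033 = 0.01584 + 0.01848 = 0.03432
Then overall,
P(D) = 0.07·0.08848 + 0.68·0.0534 + 0.25·0.03432
      = 0.0061936 + 0.036312 + 0.00858 = 0.0510856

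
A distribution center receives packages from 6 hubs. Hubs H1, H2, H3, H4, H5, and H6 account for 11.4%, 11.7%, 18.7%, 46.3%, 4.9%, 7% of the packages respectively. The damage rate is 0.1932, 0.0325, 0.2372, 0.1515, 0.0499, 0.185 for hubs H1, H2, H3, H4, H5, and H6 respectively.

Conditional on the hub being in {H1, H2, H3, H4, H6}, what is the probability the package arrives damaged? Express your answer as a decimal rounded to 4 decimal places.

0.1612

Let S = {H1, H2, H3, H4, H6}.
P(S) = 0.114 + 0.117 + 0.187 + 0.463 + 0.07 = 0.951.
P(D ∩ S) = 0.1932·0.114 + 0.0325·0.117 + 0.2372·0.187 + 0.1515·0.463 + 0.185·0.07 = 0.0220248 + 0.0038025 + 0.0443564 + 0.0701445 + 0.01295 = 0.1532782.
P(D | S) = 0.1532782 / 0.951 = 0.161176…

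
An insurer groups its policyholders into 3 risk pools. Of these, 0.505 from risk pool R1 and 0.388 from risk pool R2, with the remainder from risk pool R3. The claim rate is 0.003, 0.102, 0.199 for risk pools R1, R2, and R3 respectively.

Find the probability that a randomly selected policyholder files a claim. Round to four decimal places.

P(C) ≈ 0.0624

P(R3) = 1 − (0.505 + 0.388) = 0.107.
P(C) = P(C|R1)·P(R1) + P(C|R2)·P(R2) + P(C|R3)·P(R3)
      = 0.003·0.505 + 0.102·0.388 + 0.199·0.107
      = 0.001515 + 0.039576 + 0.021293 = 0.062384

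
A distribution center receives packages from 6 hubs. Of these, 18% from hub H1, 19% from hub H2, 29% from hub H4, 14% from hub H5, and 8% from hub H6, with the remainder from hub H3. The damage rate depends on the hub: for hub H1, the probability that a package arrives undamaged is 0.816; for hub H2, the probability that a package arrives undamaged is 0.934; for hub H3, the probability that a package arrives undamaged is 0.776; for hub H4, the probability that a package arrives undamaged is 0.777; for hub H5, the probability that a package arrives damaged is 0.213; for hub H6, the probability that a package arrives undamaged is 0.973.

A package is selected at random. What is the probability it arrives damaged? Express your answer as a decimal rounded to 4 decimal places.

P(H3) = 1 − (0.18 + 0.19 + 0.29 + 0.14 + 0.08) = 0.12.
P(D|H1) = 1 − 0.816 = 0.184.
P(D|H2) = 1 − 0.934 = 0.066.
P(D|H3) = 1 − 0.776 = 0.224.
P(D|H4) = 1 − 0.777 = 0.223.
P(D|H6) = 1 − 0.973 = 0.027.
P(D) = P(D|H1)·P(H1) + P(D|H2)·P(H2) + P(D|H3)·P(H3) + P(D|H4)·P(H4) + P(D|H5)·P(H5) + P(D|H6)·P(H6)
      = 0.184·0.18 + 0.066·0.19 + 0.224·0.12 + 0.223·0.29 + 0.213·0.14 + 0.027·0.08
      = 0.03312 + 0.01254 + 0.02688 + 0.06467 + 0.02982 + 0.00216 = 0.16919

P(D) ≈ 0.1692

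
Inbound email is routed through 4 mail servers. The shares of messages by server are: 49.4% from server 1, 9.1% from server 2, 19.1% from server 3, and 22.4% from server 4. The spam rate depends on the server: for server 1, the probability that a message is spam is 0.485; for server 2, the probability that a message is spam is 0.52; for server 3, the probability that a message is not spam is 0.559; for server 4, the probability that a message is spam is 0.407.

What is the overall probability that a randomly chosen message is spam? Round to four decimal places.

P(S|3) = 1 − 0.559 = 0.441.
P(S) = P(S|1)·P(1) + P(S|2)·P(2) + P(S|3)·P(3) + P(S|4)·P(4)
      = 0.485·0.494 + 0.52·0.091 + 0.441·0.191 + 0.407·0.224
      = 0.23959 + 0.04732 + 0.084231 + 0.091168 = 0.462309

0.4623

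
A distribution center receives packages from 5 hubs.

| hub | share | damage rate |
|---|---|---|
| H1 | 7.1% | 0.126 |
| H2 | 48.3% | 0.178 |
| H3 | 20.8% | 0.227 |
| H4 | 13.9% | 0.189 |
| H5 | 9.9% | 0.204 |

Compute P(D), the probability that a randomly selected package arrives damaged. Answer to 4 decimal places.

Using total probability over the partition,
P(D) = P(D|H1)·P(H1) + P(D|H2)·P(H2) + P(D|H3)·P(H3) + P(D|H4)·P(H4) + P(D|H5)·P(H5)
      = 0.126·0.071 + 0.178·0.483 + 0.227·0.208 + 0.189·0.139 + 0.204·0.099
      = 0.008946 + 0.085974 + 0.047216 + 0.026271 + 0.020196 = 0.188603

P(D) ≈ 0.1886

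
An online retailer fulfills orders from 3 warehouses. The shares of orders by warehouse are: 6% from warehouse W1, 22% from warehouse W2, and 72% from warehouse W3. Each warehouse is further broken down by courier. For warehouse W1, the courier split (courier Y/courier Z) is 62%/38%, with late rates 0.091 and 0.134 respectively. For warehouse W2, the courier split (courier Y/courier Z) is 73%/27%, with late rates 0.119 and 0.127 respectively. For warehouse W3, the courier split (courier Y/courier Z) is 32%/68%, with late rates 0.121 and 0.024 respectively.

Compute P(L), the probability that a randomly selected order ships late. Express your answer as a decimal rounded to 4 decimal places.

P(L) ≈ 0.0727

P(L|W1) = 0.62·0.091 + 0.38·0.134 = 0.05642 + 0.05092 = 0.10734
P(L|W2) = 0.73·0.119 + 0.27·0.127 = 0.08687 + 0.03429 = 0.12116
P(L|W3) = 0.32·0.121 + 0.68·0.024 = 0.03872 + 0.01632 = 0.05504
By total probability over the outer partition,
P(L) = 0.06·0.10734 + 0.22·0.12116 + 0.72·0.05504
      = 0.0064404 + 0.0266552 + 0.0396288 = 0.0727244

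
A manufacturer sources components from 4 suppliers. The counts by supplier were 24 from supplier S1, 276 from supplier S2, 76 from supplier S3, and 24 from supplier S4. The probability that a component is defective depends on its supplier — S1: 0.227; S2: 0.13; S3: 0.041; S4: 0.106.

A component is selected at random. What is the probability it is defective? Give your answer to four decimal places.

Total: 24 + 276 + 76 + 24 = 400.
P(S1) = 24/400 = 0.06. P(S2) = 276/400 = 0.69. P(S3) = 76/400 = 0.19. P(S4) = 24/400 = 0.06.
Using total probability over the partition,
P(D) = P(D|S1)·P(S1) + P(D|S2)·P(S2) + P(D|S3)·P(S3) + P(D|S4)·P(S4)
      = 0.227·0.06 + 0.13·0.69 + 0.041·0.19 + 0.106·0.06
      = 0.01362 + 0.0897 + 0.00779 + 0.00636 = 0.11747

0.1175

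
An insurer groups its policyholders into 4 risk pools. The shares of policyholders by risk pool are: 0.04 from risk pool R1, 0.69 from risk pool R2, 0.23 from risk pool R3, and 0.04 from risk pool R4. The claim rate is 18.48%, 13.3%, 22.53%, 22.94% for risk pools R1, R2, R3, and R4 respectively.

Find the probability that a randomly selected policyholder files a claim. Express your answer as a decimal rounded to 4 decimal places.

P(C) ≈ 0.1602

Summing over the partition,
P(C) = P(C|R1)·P(R1) + P(C|R2)·P(R2) + P(C|R3)·P(R3) + P(C|R4)·P(R4)
      = 0.1848·0.04 + 0.133·0.69 + 0.2253·0.23 + 0.2294·0.04
      = 0.007392 + 0.09177 + 0.051819 + 0.009176 = 0.160157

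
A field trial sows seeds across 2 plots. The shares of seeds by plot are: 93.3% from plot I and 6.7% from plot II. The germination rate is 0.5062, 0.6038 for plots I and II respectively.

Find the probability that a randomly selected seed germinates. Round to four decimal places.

P(G) ≈ 0.5127

P(G) = P(G|I)·P(I) + P(G|II)·P(II)
      = 0.5062·0.933 + 0.6038·0.067
      = 0.4722846 + 0.0404546 = 0.5127392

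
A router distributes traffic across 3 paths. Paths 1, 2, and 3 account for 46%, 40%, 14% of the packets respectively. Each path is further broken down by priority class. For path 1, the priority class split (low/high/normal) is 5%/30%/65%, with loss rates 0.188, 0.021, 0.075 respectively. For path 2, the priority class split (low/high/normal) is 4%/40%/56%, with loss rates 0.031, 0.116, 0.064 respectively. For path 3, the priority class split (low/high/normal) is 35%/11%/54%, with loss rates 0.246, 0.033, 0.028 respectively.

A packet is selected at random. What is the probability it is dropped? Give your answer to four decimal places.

0.0777

P(L|1) = 0.05·0.188 + 0.3·0.021 + 0.65·0.075 = 0.0094 + 0.0063 + 0.04875 = 0.06445
P(L|2) = 0.04·0.031 + 0.4·0.116 + 0.56·0.064 = 0.00124 + 0.0464 + 0.03584 = 0.08348
P(L|3) = 0.35·0.246 + 0.11·0.033 + 0.54·0.028 = 0.0861 + 0.00363 + 0.01512 = 0.10485
Then overall,
P(L) = 0.46·0.06445 + 0.4·0.08348 + 0.14·0.10485
      = 0.029647 + 0.033392 + 0.014679 = 0.077718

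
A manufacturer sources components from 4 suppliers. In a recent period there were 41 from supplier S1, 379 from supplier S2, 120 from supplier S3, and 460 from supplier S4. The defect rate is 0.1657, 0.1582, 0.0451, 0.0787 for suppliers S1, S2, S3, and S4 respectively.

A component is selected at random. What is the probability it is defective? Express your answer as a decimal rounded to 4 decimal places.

P(D) ≈ 0.1084

Total: 41 + 379 + 120 + 460 = 1000.
P(S1) = 41/1000 = 0.041. P(S2) = 379/1000 = 0.379. P(S3) = 120/1000 = 0.12. P(S4) = 460/1000 = 0.46.
P(D) = P(D|S1)·P(S1) + P(D|S2)·P(S2) + P(D|S3)·P(S3) + P(D|S4)·P(S4)
      = 0.1657·0.041 + 0.1582·0.379 + 0.0451·0.12 + 0.0787·0.46
      = 0.0067937 + 0.0599578 + 0.005412 + 0.036202 = 0.1083655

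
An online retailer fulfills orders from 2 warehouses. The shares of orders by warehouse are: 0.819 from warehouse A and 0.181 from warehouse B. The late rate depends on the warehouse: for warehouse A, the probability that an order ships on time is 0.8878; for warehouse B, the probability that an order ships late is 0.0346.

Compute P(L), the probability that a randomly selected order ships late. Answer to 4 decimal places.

P(L|A) = 1 − 0.8878 = 0.1122.
Using total probability over the partition,
P(L) = P(L|A)·P(A) + P(L|B)·P(B)
      = 0.1122·0.819 + 0.0346·0.181
      = 0.0918918 + 0.0062626 = 0.0981544

P(L) ≈ 0.0982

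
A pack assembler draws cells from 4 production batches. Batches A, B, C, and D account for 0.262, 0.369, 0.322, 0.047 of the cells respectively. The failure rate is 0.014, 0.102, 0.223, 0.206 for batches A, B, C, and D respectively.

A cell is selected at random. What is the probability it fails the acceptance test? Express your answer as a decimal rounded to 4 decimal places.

0.1228

By the law of total probability,
P(F) = P(F|A)·P(A) + P(F|B)·P(B) + P(F|C)·P(C) + P(F|D)·P(D)
      = 0.014·0.262 + 0.102·0.369 + 0.223·0.322 + 0.206·0.047
      = 0.003668 + 0.037638 + 0.071806 + 0.009682 = 0.122794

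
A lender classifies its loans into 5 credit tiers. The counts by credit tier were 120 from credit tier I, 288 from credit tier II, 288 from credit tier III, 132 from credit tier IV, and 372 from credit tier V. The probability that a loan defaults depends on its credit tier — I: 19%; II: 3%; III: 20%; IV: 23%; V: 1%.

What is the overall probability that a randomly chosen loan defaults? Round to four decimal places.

0.1026

Total: 120 + 288 + 288 + 132 + 372 = 1200.
P(I) = 120/1200 = 0.1. P(II) = 288/1200 = 0.24. P(III) = 288/1200 = 0.24. P(IV) = 132/1200 = 0.11. P(V) = 372/1200 = 0.31.
Using total probability over the partition,
P(D) = P(D|I)·P(I) + P(D|II)·P(II) + P(D|III)·P(III) + P(D|IV)·P(IV) + P(D|V)·P(V)
      = 0.19·0.1 + 0.03·0.24 + 0.2·0.24 + 0.23·0.11 + 0.01·0.31
      = 0.019 + 0.0072 + 0.048 + 0.0253 + 0.0031 = 0.1026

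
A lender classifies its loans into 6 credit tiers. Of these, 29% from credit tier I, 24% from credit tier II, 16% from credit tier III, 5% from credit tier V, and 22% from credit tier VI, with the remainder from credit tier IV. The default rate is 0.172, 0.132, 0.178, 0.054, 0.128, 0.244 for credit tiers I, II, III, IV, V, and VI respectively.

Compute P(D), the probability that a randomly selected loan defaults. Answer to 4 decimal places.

0.1723

P(IV) = 1 − (0.29 + 0.24 + 0.16 + 0.05 + 0.22) = 0.04.
Using total probability over the partition,
P(D) = P(D|I)·P(I) + P(D|II)·P(II) + P(D|III)·P(III) + P(D|IV)·P(IV) + P(D|V)·P(V) + P(D|VI)·P(VI)
      = 0.172·0.29 + 0.132·0.24 + 0.178·0.16 + 0.054·0.04 + 0.128·0.05 + 0.244·0.22
      = 0.04988 + 0.03168 + 0.02848 + 0.00216 + 0.0064 + 0.05368 = 0.17228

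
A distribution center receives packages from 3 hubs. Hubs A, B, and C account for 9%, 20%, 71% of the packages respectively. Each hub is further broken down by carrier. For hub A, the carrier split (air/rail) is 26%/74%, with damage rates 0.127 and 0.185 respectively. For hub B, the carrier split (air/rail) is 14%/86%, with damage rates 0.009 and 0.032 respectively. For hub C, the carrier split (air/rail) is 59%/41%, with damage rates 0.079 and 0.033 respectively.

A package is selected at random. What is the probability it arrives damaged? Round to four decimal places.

P(D) ≈ 0.0637

P(D|A) = 0.26·0.127 + 0.74·0.185 = 0.03302 + 0.1369 = 0.16992
P(D|B) = 0.14·0.009 + 0.86·0.032 = 0.00126 + 0.02752 = 0.02878
P(D|C) = 0.59·0.079 + 0.41·0.033 = 0.04661 + 0.01353 = 0.06014
By total probability over the outer partition,
P(D) = 0.09·0.16992 + 0.2·0.02878 + 0.71·0.06014
      = 0.0152928 + 0.005756 + 0.0426994 = 0.0637482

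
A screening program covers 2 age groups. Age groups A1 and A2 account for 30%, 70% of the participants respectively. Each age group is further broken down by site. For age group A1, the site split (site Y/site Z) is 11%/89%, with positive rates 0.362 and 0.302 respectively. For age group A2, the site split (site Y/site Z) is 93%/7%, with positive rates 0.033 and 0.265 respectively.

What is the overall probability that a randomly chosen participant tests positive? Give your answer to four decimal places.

P(T|A1) = 0.11·0.362 + 0.89·0.302 = 0.03982 + 0.26878 = 0.3086
P(T|A2) = 0.93·0.033 + 0.07·0.265 = 0.03069 + 0.01855 = 0.04924
By total probability over the outer partition,
P(T) = 0.3·0.3086 + 0.7·0.04924
      = 0.09258 + 0.034468 = 0.127048

P(T) ≈ 0.1270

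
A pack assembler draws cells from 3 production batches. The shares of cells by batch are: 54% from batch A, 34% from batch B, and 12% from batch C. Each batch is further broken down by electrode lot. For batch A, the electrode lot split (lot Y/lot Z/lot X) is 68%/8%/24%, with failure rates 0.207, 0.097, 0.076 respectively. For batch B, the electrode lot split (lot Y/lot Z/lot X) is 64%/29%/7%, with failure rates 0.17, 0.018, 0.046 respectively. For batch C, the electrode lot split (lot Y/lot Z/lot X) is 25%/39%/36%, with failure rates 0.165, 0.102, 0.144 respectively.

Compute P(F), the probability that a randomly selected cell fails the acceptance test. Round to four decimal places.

P(F) ≈ 0.1459

P(F|A) = 0.68·0.207 + 0.08·0.097 + 0.24·0.076 = 0.14076 + 0.00776 + 0.01824 = 0.16676
P(F|B) = 0.64·0.17 + 0.29·0.018 + 0.07·0.046 = 0.1088 + 0.00522 + 0.00322 = 0.11724
P(F|C) = 0.25·0.165 + 0.39·0.102 + 0.36·0.144 = 0.04125 + 0.03978 + 0.05184 = 0.13287
Then overall,
P(F) = 0.54·0.16676 + 0.34·0.11724 + 0.12·0.13287
      = 0.0900504 + 0.0398616 + 0.0159444 = 0.1458564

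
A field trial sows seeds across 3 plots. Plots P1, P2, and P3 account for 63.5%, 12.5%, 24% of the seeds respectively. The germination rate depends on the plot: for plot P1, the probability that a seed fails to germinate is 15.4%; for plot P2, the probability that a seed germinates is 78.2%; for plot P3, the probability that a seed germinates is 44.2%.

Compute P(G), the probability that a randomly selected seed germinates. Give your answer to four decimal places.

P(G|P1) = 1 − 0.154 = 0.846.
P(G) = P(G|P1)·P(P1) + P(G|P2)·P(P2) + P(G|P3)·P(P3)
      = 0.846·0.635 + 0.782·0.125 + 0.442·0.24
      = 0.53721 + 0.09775 + 0.10608 = 0.74104

P(G) ≈ 0.7410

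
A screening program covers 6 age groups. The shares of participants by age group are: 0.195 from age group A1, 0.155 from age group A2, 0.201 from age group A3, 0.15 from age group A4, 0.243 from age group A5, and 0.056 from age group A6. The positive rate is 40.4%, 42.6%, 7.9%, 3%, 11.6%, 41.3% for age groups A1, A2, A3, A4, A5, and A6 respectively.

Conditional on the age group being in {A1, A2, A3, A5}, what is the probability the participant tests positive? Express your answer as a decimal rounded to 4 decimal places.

Let S = {A1, A2, A3, A5}.
P(S) = 0.195 + 0.155 + 0.201 + 0.243 = 0.794.
P(T ∩ S) = 0.404·0.195 + 0.426·0.155 + 0.079·0.201 + 0.116·0.243 = 0.07878 + 0.06603 + 0.015879 + 0.028188 = 0.188877.
P(T | S) = 0.188877 / 0.794 = 0.237880…

P(T|S) ≈ 0.2379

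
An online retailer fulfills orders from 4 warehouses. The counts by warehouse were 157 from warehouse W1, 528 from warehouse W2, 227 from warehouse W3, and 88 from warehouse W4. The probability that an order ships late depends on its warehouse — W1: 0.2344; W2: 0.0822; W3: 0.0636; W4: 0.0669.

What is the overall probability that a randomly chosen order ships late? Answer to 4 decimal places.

Total: 157 + 528 + 227 + 88 = 1000.
P(W1) = 157/1000 = 0.157. P(W2) = 528/1000 = 0.528. P(W3) = 227/1000 = 0.227. P(W4) = 88/1000 = 0.088.
P(L) = P(L|W1)·P(W1) + P(L|W2)·P(W2) + P(L|W3)·P(W3) + P(L|W4)·P(W4)
      = 0.2344·0.157 + 0.0822·0.528 + 0.0636·0.227 + 0.0669·0.088
      = 0.0368008 + 0.0434016 + 0.0144372 + 0.0058872 = 0.1005268

P(L) ≈ 0.1005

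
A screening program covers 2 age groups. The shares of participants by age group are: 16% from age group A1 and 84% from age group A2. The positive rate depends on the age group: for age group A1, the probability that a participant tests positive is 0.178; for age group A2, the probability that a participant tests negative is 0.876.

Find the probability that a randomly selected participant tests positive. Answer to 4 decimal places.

P(T|A2) = 1 − 0.876 = 0.124.
P(T) = P(T|A1)·P(A1) + P(T|A2)·P(A2)
      = 0.178·0.16 + 0.124·0.84
      = 0.02848 + 0.10416 = 0.13264

0.1326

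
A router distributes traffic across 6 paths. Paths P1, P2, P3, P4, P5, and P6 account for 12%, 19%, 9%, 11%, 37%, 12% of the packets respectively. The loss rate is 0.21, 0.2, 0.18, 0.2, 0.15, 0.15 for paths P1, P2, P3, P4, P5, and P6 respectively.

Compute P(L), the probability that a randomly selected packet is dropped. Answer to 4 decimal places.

Summing over the partition,
P(L) = P(L|P1)·P(P1) + P(L|P2)·P(P2) + P(L|P3)·P(P3) + P(L|P4)·P(P4) + P(L|P5)·P(P5) + P(L|P6)·P(P6)
      = 0.21·0.12 + 0.2·0.19 + 0.18·0.09 + 0.2·0.11 + 0.15·0.37 + 0.15·0.12
      = 0.0252 + 0.038 + 0.0162 + 0.022 + 0.0555 + 0.018 = 0.1749

P(L) ≈ 0.1749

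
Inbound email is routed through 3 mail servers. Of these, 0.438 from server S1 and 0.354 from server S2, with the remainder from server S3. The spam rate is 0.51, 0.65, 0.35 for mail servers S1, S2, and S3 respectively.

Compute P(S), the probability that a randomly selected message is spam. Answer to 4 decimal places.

P(S) ≈ 0.5263

P(S3) = 1 − (0.438 + 0.354) = 0.208.
P(S) = P(S|S1)·P(S1) + P(S|S2)·P(S2) + P(S|S3)·P(S3)
      = 0.51·0.438 + 0.65·0.354 + 0.35·0.208
      = 0.22338 + 0.2301 + 0.0728 = 0.52628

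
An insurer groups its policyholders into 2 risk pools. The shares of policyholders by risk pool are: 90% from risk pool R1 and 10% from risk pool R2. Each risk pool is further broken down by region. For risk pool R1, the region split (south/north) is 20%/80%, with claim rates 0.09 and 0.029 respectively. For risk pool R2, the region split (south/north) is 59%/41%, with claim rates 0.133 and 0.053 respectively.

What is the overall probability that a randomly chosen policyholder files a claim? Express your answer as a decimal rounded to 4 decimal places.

P(C|R1) = 0.2·0.09 + 0.8·0.029 = 0.018 + 0.0232 = 0.0412
P(C|R2) = 0.59·0.133 + 0.41·0.053 = 0.07847 + 0.02173 = 0.1002
Then overall,
P(C) = 0.9·0.0412 + 0.1·0.1002
      = 0.03708 + 0.01002 = 0.0471

0.0471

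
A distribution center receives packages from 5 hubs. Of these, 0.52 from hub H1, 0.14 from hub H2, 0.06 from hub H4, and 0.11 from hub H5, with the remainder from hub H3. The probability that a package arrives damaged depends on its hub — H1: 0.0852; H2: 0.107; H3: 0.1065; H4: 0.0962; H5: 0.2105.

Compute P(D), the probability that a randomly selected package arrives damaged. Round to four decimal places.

0.1063

P(H3) = 1 − (0.52 + 0.14 + 0.06 + 0.11) = 0.17.
Summing over the partition,
P(D) = P(D|H1)·P(H1) + P(D|H2)·P(H2) + P(D|H3)·P(H3) + P(D|H4)·P(H4) + P(D|H5)·P(H5)
      = 0.0852·0.52 + 0.107·0.14 + 0.1065·0.17 + 0.0962·0.06 + 0.2105·0.11
      = 0.044304 + 0.01498 + 0.018105 + 0.005772 + 0.023155 = 0.106316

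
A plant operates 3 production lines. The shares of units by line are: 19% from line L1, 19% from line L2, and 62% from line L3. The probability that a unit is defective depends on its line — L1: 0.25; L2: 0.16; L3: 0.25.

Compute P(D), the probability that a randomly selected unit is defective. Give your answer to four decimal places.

Using total probability over the partition,
P(D) = P(D|L1)·P(L1) + P(D|L2)·P(L2) + P(D|L3)·P(L3)
      = 0.25·0.19 + 0.16·0.19 + 0.25·0.62
      = 0.0475 + 0.0304 + 0.155 = 0.2329

0.2329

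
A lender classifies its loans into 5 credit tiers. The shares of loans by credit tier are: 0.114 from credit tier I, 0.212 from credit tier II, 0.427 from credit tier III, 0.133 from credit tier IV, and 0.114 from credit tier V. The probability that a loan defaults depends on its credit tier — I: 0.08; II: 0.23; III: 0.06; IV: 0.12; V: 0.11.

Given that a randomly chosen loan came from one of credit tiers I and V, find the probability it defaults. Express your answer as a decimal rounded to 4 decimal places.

0.0950

Let S = {I, V}.
P(S) = 0.114 + 0.114 = 0.228.
P(D ∩ S) = 0.08·0.114 + 0.11·0.114 = 0.00912 + 0.01254 = 0.02166.
P(D | S) = 0.02166 / 0.228 = 0.095000…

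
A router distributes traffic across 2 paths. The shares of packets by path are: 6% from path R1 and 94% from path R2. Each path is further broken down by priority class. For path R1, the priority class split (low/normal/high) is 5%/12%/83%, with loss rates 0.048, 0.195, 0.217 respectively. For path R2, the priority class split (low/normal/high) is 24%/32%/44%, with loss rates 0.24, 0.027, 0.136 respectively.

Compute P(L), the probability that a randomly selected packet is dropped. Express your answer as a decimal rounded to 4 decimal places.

P(L|R1) = 0.05·0.048 + 0.12·0.195 + 0.83·0.217 = 0.0024 + 0.0234 + 0.18011 = 0.20591
P(L|R2) = 0.24·0.24 + 0.32·0.027 + 0.44·0.136 = 0.0576 + 0.00864 + 0.05984 = 0.12608
By total probability over the outer partition,
P(L) = 0.06·0.20591 + 0.94·0.12608
      = 0.0123546 + 0.1185152 = 0.1308698

0.1309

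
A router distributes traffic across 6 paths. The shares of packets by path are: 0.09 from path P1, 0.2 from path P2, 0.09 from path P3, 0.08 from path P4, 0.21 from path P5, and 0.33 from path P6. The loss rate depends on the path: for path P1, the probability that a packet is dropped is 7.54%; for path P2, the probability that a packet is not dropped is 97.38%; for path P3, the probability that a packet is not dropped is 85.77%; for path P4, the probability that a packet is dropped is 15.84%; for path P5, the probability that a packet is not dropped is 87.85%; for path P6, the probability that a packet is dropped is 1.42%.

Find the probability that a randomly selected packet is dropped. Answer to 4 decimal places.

P(L|P2) = 1 − 0.9738 = 0.0262.
P(L|P3) = 1 − 0.8577 = 0.1423.
P(L|P5) = 1 − 0.8785 = 0.1215.
Using total probability over the partition,
P(L) = P(L|P1)·P(P1) + P(L|P2)·P(P2) + P(L|P3)·P(P3) + P(L|P4)·P(P4) + P(L|P5)·P(P5) + P(L|P6)·P(P6)
      = 0.0754·0.09 + 0.0262·0.2 + 0.1423·0.09 + 0.1584·0.08 + 0.1215·0.21 + 0.0142·0.33
      = 0.006786 + 0.00524 + 0.012807 + 0.012672 + 0.025515 + 0.004686 = 0.067706

0.0677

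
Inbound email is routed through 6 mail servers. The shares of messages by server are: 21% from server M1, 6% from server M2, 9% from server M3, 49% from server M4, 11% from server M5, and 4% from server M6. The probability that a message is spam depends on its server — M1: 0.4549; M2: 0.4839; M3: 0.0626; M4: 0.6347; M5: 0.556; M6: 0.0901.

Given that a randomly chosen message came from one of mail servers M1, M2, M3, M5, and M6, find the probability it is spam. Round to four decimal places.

Let J = {M1, M2, M3, M5, M6}.
P(J) = 0.21 + 0.06 + 0.09 + 0.11 + 0.04 = 0.51.
P(S ∩ J) = 0.4549·0.21 + 0.4839·0.06 + 0.0626·0.09 + 0.556·0.11 + 0.0901·0.04 = 0.095529 + 0.029034 + 0.005634 + 0.06116 + 0.003604 = 0.194961.
P(S | J) = 0.194961 / 0.51 = 0.382276…

0.3823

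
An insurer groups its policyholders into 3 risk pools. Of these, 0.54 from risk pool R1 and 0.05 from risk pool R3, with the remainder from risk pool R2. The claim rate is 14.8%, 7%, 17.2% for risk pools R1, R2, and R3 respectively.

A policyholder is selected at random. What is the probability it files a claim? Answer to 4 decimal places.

P(R2) = 1 − (0.54 + 0.05) = 0.41.
P(C) = P(C|R1)·P(R1) + P(C|R2)·P(R2) + P(C|R3)·P(R3)
      = 0.148·0.54 + 0.07·0.41 + 0.172·0.05
      = 0.07992 + 0.0287 + 0.0086 = 0.11722

P(C) ≈ 0.1172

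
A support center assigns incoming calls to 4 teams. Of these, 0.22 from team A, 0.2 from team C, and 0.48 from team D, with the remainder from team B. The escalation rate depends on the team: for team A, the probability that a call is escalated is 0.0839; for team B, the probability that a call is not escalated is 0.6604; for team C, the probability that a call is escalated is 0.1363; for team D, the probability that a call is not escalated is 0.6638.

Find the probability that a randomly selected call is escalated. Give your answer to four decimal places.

P(B) = 1 − (0.22 + 0.2 + 0.48) = 0.1.
P(E|B) = 1 − 0.6604 = 0.3396.
P(E|D) = 1 − 0.6638 = 0.3362.
Using total probability over the partition,
P(E) = P(E|A)·P(A) + P(E|B)·P(B) + P(E|C)·P(C) + P(E|D)·P(D)
      = 0.0839·0.22 + 0.3396·0.1 + 0.1363·0.2 + 0.3362·0.48
      = 0.018458 + 0.03396 + 0.02726 + 0.161376 = 0.241054

0.2411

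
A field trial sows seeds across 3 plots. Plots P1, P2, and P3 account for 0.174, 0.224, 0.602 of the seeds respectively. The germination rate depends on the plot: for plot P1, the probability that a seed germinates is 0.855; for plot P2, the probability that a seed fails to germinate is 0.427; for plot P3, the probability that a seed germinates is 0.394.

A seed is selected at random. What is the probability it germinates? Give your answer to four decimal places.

P(G|P2) = 1 − 0.427 = 0.573.
By the law of total probability,
P(G) = P(G|P1)·P(P1) + P(G|P2)·P(P2) + P(G|P3)·P(P3)
      = 0.855·0.174 + 0.573·0.224 + 0.394·0.602
      = 0.14877 + 0.128352 + 0.237188 = 0.51431

P(G) ≈ 0.5143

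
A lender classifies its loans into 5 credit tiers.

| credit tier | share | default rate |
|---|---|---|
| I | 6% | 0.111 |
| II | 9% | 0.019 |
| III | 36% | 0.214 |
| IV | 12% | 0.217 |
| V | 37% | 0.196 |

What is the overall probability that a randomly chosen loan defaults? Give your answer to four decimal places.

P(D) ≈ 0.1840

By the law of total probability,
P(D) = P(D|I)·P(I) + P(D|II)·P(II) + P(D|III)·P(III) + P(D|IV)·P(IV) + P(D|V)·P(V)
      = 0.111·0.06 + 0.019·0.09 + 0.214·0.36 + 0.217·0.12 + 0.196·0.37
      = 0.00666 + 0.00171 + 0.07704 + 0.02604 + 0.07252 = 0.18397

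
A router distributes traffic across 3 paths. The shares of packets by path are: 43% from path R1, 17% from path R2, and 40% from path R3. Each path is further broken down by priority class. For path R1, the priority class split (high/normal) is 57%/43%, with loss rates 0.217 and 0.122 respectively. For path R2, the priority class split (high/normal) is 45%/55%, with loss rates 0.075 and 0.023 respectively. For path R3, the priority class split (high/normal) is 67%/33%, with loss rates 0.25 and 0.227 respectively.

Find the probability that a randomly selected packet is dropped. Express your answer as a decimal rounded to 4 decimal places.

P(L) ≈ 0.1806

P(L|R1) = 0.57·0.217 + 0.43·0.122 = 0.12369 + 0.05246 = 0.17615
P(L|R2) = 0.45·0.075 + 0.55·0.023 = 0.03375 + 0.01265 = 0.0464
P(L|R3) = 0.67·0.25 + 0.33·0.227 = 0.1675 + 0.07491 = 0.24241
Then overall,
P(L) = 0.43·0.17615 + 0.17·0.0464 + 0.4·0.24241
      = 0.0757445 + 0.007888 + 0.096964 = 0.1805965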